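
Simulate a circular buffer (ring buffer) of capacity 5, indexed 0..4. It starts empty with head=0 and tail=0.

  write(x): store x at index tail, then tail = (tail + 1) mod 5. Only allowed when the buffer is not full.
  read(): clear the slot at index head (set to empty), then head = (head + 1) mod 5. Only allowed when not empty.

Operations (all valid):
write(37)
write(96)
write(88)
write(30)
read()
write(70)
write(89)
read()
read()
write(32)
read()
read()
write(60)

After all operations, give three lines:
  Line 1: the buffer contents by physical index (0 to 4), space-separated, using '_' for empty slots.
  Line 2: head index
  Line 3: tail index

write(37): buf=[37 _ _ _ _], head=0, tail=1, size=1
write(96): buf=[37 96 _ _ _], head=0, tail=2, size=2
write(88): buf=[37 96 88 _ _], head=0, tail=3, size=3
write(30): buf=[37 96 88 30 _], head=0, tail=4, size=4
read(): buf=[_ 96 88 30 _], head=1, tail=4, size=3
write(70): buf=[_ 96 88 30 70], head=1, tail=0, size=4
write(89): buf=[89 96 88 30 70], head=1, tail=1, size=5
read(): buf=[89 _ 88 30 70], head=2, tail=1, size=4
read(): buf=[89 _ _ 30 70], head=3, tail=1, size=3
write(32): buf=[89 32 _ 30 70], head=3, tail=2, size=4
read(): buf=[89 32 _ _ 70], head=4, tail=2, size=3
read(): buf=[89 32 _ _ _], head=0, tail=2, size=2
write(60): buf=[89 32 60 _ _], head=0, tail=3, size=3

Answer: 89 32 60 _ _
0
3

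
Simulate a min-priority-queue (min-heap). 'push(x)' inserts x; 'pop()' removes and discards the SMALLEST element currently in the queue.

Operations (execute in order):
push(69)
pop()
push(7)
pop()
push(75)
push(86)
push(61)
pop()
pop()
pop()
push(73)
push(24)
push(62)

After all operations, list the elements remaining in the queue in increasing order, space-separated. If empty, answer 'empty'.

push(69): heap contents = [69]
pop() → 69: heap contents = []
push(7): heap contents = [7]
pop() → 7: heap contents = []
push(75): heap contents = [75]
push(86): heap contents = [75, 86]
push(61): heap contents = [61, 75, 86]
pop() → 61: heap contents = [75, 86]
pop() → 75: heap contents = [86]
pop() → 86: heap contents = []
push(73): heap contents = [73]
push(24): heap contents = [24, 73]
push(62): heap contents = [24, 62, 73]

Answer: 24 62 73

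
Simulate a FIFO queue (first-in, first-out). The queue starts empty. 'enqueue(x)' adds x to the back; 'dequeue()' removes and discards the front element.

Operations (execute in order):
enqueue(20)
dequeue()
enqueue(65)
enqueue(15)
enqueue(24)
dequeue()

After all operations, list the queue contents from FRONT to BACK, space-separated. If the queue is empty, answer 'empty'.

enqueue(20): [20]
dequeue(): []
enqueue(65): [65]
enqueue(15): [65, 15]
enqueue(24): [65, 15, 24]
dequeue(): [15, 24]

Answer: 15 24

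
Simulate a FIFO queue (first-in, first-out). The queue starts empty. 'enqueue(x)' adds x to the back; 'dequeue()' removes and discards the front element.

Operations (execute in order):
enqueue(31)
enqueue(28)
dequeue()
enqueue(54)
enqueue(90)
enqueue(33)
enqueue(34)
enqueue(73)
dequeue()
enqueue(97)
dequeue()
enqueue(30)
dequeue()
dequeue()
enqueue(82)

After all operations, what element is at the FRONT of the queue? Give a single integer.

Answer: 34

Derivation:
enqueue(31): queue = [31]
enqueue(28): queue = [31, 28]
dequeue(): queue = [28]
enqueue(54): queue = [28, 54]
enqueue(90): queue = [28, 54, 90]
enqueue(33): queue = [28, 54, 90, 33]
enqueue(34): queue = [28, 54, 90, 33, 34]
enqueue(73): queue = [28, 54, 90, 33, 34, 73]
dequeue(): queue = [54, 90, 33, 34, 73]
enqueue(97): queue = [54, 90, 33, 34, 73, 97]
dequeue(): queue = [90, 33, 34, 73, 97]
enqueue(30): queue = [90, 33, 34, 73, 97, 30]
dequeue(): queue = [33, 34, 73, 97, 30]
dequeue(): queue = [34, 73, 97, 30]
enqueue(82): queue = [34, 73, 97, 30, 82]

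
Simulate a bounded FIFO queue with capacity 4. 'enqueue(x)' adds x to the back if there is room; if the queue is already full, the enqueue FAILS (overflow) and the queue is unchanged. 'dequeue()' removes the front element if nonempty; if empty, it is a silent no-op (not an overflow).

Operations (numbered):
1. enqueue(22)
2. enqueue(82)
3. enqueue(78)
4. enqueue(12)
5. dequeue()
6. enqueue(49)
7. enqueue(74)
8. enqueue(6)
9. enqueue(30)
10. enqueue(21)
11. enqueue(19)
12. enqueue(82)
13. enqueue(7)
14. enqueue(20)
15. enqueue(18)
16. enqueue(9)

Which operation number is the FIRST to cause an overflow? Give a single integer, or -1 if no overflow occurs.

1. enqueue(22): size=1
2. enqueue(82): size=2
3. enqueue(78): size=3
4. enqueue(12): size=4
5. dequeue(): size=3
6. enqueue(49): size=4
7. enqueue(74): size=4=cap → OVERFLOW (fail)
8. enqueue(6): size=4=cap → OVERFLOW (fail)
9. enqueue(30): size=4=cap → OVERFLOW (fail)
10. enqueue(21): size=4=cap → OVERFLOW (fail)
11. enqueue(19): size=4=cap → OVERFLOW (fail)
12. enqueue(82): size=4=cap → OVERFLOW (fail)
13. enqueue(7): size=4=cap → OVERFLOW (fail)
14. enqueue(20): size=4=cap → OVERFLOW (fail)
15. enqueue(18): size=4=cap → OVERFLOW (fail)
16. enqueue(9): size=4=cap → OVERFLOW (fail)

Answer: 7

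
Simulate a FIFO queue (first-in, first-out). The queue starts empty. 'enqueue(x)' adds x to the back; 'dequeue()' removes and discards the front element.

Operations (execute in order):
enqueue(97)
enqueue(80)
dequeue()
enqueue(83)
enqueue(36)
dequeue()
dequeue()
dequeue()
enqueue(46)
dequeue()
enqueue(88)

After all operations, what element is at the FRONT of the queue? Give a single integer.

Answer: 88

Derivation:
enqueue(97): queue = [97]
enqueue(80): queue = [97, 80]
dequeue(): queue = [80]
enqueue(83): queue = [80, 83]
enqueue(36): queue = [80, 83, 36]
dequeue(): queue = [83, 36]
dequeue(): queue = [36]
dequeue(): queue = []
enqueue(46): queue = [46]
dequeue(): queue = []
enqueue(88): queue = [88]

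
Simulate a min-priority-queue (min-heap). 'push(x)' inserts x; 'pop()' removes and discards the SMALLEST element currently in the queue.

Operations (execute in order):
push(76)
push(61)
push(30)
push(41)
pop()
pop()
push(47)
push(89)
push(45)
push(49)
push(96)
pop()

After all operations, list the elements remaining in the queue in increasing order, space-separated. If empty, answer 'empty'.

Answer: 47 49 61 76 89 96

Derivation:
push(76): heap contents = [76]
push(61): heap contents = [61, 76]
push(30): heap contents = [30, 61, 76]
push(41): heap contents = [30, 41, 61, 76]
pop() → 30: heap contents = [41, 61, 76]
pop() → 41: heap contents = [61, 76]
push(47): heap contents = [47, 61, 76]
push(89): heap contents = [47, 61, 76, 89]
push(45): heap contents = [45, 47, 61, 76, 89]
push(49): heap contents = [45, 47, 49, 61, 76, 89]
push(96): heap contents = [45, 47, 49, 61, 76, 89, 96]
pop() → 45: heap contents = [47, 49, 61, 76, 89, 96]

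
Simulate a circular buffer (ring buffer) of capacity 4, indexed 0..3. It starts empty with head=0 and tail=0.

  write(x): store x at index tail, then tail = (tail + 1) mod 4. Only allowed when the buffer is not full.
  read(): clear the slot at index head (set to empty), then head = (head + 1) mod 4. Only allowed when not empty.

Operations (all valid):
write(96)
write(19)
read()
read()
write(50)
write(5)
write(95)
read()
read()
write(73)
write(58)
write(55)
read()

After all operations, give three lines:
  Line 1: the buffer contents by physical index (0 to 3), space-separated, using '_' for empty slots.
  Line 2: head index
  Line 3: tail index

Answer: _ 73 58 55
1
0

Derivation:
write(96): buf=[96 _ _ _], head=0, tail=1, size=1
write(19): buf=[96 19 _ _], head=0, tail=2, size=2
read(): buf=[_ 19 _ _], head=1, tail=2, size=1
read(): buf=[_ _ _ _], head=2, tail=2, size=0
write(50): buf=[_ _ 50 _], head=2, tail=3, size=1
write(5): buf=[_ _ 50 5], head=2, tail=0, size=2
write(95): buf=[95 _ 50 5], head=2, tail=1, size=3
read(): buf=[95 _ _ 5], head=3, tail=1, size=2
read(): buf=[95 _ _ _], head=0, tail=1, size=1
write(73): buf=[95 73 _ _], head=0, tail=2, size=2
write(58): buf=[95 73 58 _], head=0, tail=3, size=3
write(55): buf=[95 73 58 55], head=0, tail=0, size=4
read(): buf=[_ 73 58 55], head=1, tail=0, size=3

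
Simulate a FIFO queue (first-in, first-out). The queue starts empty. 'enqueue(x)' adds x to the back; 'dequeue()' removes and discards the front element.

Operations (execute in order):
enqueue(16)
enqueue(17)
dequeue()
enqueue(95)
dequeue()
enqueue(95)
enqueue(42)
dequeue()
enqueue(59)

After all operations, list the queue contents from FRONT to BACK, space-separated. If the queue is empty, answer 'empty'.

enqueue(16): [16]
enqueue(17): [16, 17]
dequeue(): [17]
enqueue(95): [17, 95]
dequeue(): [95]
enqueue(95): [95, 95]
enqueue(42): [95, 95, 42]
dequeue(): [95, 42]
enqueue(59): [95, 42, 59]

Answer: 95 42 59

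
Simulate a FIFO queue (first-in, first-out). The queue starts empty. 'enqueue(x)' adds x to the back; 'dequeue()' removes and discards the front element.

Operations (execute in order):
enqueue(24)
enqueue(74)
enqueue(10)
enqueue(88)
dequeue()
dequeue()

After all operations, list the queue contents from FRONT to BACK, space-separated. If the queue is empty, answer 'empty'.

Answer: 10 88

Derivation:
enqueue(24): [24]
enqueue(74): [24, 74]
enqueue(10): [24, 74, 10]
enqueue(88): [24, 74, 10, 88]
dequeue(): [74, 10, 88]
dequeue(): [10, 88]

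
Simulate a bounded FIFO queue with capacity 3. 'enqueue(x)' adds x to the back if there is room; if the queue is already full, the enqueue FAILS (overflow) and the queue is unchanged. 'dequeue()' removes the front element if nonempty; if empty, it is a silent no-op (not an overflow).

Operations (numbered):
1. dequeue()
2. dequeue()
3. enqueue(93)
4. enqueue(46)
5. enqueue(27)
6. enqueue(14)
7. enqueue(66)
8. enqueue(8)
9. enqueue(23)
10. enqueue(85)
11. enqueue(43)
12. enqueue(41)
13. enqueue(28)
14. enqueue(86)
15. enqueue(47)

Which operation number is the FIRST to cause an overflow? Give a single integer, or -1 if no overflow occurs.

1. dequeue(): empty, no-op, size=0
2. dequeue(): empty, no-op, size=0
3. enqueue(93): size=1
4. enqueue(46): size=2
5. enqueue(27): size=3
6. enqueue(14): size=3=cap → OVERFLOW (fail)
7. enqueue(66): size=3=cap → OVERFLOW (fail)
8. enqueue(8): size=3=cap → OVERFLOW (fail)
9. enqueue(23): size=3=cap → OVERFLOW (fail)
10. enqueue(85): size=3=cap → OVERFLOW (fail)
11. enqueue(43): size=3=cap → OVERFLOW (fail)
12. enqueue(41): size=3=cap → OVERFLOW (fail)
13. enqueue(28): size=3=cap → OVERFLOW (fail)
14. enqueue(86): size=3=cap → OVERFLOW (fail)
15. enqueue(47): size=3=cap → OVERFLOW (fail)

Answer: 6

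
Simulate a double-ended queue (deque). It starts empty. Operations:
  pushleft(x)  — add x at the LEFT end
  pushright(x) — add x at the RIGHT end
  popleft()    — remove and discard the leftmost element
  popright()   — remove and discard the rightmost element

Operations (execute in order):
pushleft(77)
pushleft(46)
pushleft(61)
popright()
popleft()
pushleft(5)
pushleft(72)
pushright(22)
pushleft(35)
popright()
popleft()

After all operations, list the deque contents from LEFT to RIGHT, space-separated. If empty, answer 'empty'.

Answer: 72 5 46

Derivation:
pushleft(77): [77]
pushleft(46): [46, 77]
pushleft(61): [61, 46, 77]
popright(): [61, 46]
popleft(): [46]
pushleft(5): [5, 46]
pushleft(72): [72, 5, 46]
pushright(22): [72, 5, 46, 22]
pushleft(35): [35, 72, 5, 46, 22]
popright(): [35, 72, 5, 46]
popleft(): [72, 5, 46]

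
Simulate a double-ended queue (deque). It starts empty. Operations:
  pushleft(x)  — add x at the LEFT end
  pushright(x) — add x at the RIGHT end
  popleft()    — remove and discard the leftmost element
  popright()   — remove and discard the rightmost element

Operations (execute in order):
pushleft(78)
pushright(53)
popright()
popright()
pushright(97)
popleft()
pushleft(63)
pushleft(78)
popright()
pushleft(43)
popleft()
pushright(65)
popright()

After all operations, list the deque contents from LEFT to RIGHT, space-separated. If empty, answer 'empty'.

pushleft(78): [78]
pushright(53): [78, 53]
popright(): [78]
popright(): []
pushright(97): [97]
popleft(): []
pushleft(63): [63]
pushleft(78): [78, 63]
popright(): [78]
pushleft(43): [43, 78]
popleft(): [78]
pushright(65): [78, 65]
popright(): [78]

Answer: 78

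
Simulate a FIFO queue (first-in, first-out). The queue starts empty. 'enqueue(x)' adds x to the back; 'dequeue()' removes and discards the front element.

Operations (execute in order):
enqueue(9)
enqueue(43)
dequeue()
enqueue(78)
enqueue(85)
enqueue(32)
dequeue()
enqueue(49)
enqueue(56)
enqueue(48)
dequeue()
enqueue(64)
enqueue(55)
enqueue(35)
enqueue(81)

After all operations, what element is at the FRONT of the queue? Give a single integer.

enqueue(9): queue = [9]
enqueue(43): queue = [9, 43]
dequeue(): queue = [43]
enqueue(78): queue = [43, 78]
enqueue(85): queue = [43, 78, 85]
enqueue(32): queue = [43, 78, 85, 32]
dequeue(): queue = [78, 85, 32]
enqueue(49): queue = [78, 85, 32, 49]
enqueue(56): queue = [78, 85, 32, 49, 56]
enqueue(48): queue = [78, 85, 32, 49, 56, 48]
dequeue(): queue = [85, 32, 49, 56, 48]
enqueue(64): queue = [85, 32, 49, 56, 48, 64]
enqueue(55): queue = [85, 32, 49, 56, 48, 64, 55]
enqueue(35): queue = [85, 32, 49, 56, 48, 64, 55, 35]
enqueue(81): queue = [85, 32, 49, 56, 48, 64, 55, 35, 81]

Answer: 85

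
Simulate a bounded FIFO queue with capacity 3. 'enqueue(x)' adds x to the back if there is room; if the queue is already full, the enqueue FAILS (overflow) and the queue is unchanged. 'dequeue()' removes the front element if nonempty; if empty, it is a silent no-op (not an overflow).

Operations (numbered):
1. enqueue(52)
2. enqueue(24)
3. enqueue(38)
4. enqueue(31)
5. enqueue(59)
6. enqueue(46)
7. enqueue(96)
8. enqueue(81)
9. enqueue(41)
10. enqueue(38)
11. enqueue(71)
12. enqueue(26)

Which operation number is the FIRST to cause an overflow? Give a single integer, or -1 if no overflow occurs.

Answer: 4

Derivation:
1. enqueue(52): size=1
2. enqueue(24): size=2
3. enqueue(38): size=3
4. enqueue(31): size=3=cap → OVERFLOW (fail)
5. enqueue(59): size=3=cap → OVERFLOW (fail)
6. enqueue(46): size=3=cap → OVERFLOW (fail)
7. enqueue(96): size=3=cap → OVERFLOW (fail)
8. enqueue(81): size=3=cap → OVERFLOW (fail)
9. enqueue(41): size=3=cap → OVERFLOW (fail)
10. enqueue(38): size=3=cap → OVERFLOW (fail)
11. enqueue(71): size=3=cap → OVERFLOW (fail)
12. enqueue(26): size=3=cap → OVERFLOW (fail)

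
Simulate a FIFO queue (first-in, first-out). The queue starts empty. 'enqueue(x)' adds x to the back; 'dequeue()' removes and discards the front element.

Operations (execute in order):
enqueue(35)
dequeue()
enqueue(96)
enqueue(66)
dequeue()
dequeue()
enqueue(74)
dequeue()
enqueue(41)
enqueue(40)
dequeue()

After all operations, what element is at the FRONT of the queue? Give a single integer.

enqueue(35): queue = [35]
dequeue(): queue = []
enqueue(96): queue = [96]
enqueue(66): queue = [96, 66]
dequeue(): queue = [66]
dequeue(): queue = []
enqueue(74): queue = [74]
dequeue(): queue = []
enqueue(41): queue = [41]
enqueue(40): queue = [41, 40]
dequeue(): queue = [40]

Answer: 40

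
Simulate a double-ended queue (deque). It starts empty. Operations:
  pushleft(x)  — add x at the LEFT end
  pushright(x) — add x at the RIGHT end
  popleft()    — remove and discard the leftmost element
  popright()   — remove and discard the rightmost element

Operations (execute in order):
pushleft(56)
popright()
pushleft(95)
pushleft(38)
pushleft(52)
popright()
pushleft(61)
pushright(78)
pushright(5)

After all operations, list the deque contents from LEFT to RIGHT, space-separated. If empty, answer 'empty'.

Answer: 61 52 38 78 5

Derivation:
pushleft(56): [56]
popright(): []
pushleft(95): [95]
pushleft(38): [38, 95]
pushleft(52): [52, 38, 95]
popright(): [52, 38]
pushleft(61): [61, 52, 38]
pushright(78): [61, 52, 38, 78]
pushright(5): [61, 52, 38, 78, 5]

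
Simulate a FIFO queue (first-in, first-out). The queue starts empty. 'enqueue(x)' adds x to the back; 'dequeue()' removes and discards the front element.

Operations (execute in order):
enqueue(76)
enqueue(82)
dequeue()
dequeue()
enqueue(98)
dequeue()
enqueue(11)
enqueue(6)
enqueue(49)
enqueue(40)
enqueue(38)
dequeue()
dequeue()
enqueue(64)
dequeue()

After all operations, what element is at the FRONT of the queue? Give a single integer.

Answer: 40

Derivation:
enqueue(76): queue = [76]
enqueue(82): queue = [76, 82]
dequeue(): queue = [82]
dequeue(): queue = []
enqueue(98): queue = [98]
dequeue(): queue = []
enqueue(11): queue = [11]
enqueue(6): queue = [11, 6]
enqueue(49): queue = [11, 6, 49]
enqueue(40): queue = [11, 6, 49, 40]
enqueue(38): queue = [11, 6, 49, 40, 38]
dequeue(): queue = [6, 49, 40, 38]
dequeue(): queue = [49, 40, 38]
enqueue(64): queue = [49, 40, 38, 64]
dequeue(): queue = [40, 38, 64]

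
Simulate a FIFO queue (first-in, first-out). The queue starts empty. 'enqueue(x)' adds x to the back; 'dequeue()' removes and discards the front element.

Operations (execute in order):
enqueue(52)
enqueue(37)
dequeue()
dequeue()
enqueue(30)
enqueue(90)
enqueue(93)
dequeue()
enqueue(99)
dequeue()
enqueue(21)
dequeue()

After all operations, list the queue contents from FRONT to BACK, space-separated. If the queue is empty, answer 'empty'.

enqueue(52): [52]
enqueue(37): [52, 37]
dequeue(): [37]
dequeue(): []
enqueue(30): [30]
enqueue(90): [30, 90]
enqueue(93): [30, 90, 93]
dequeue(): [90, 93]
enqueue(99): [90, 93, 99]
dequeue(): [93, 99]
enqueue(21): [93, 99, 21]
dequeue(): [99, 21]

Answer: 99 21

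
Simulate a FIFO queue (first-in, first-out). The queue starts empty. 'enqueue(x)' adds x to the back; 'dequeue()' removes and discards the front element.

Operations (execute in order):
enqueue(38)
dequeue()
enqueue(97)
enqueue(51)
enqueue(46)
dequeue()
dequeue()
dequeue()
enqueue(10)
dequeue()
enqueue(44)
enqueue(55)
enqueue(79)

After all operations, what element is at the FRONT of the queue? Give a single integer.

enqueue(38): queue = [38]
dequeue(): queue = []
enqueue(97): queue = [97]
enqueue(51): queue = [97, 51]
enqueue(46): queue = [97, 51, 46]
dequeue(): queue = [51, 46]
dequeue(): queue = [46]
dequeue(): queue = []
enqueue(10): queue = [10]
dequeue(): queue = []
enqueue(44): queue = [44]
enqueue(55): queue = [44, 55]
enqueue(79): queue = [44, 55, 79]

Answer: 44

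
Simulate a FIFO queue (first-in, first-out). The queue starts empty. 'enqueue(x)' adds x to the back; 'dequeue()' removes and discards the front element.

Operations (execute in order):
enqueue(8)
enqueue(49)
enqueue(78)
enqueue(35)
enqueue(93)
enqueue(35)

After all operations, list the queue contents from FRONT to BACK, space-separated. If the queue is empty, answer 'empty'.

enqueue(8): [8]
enqueue(49): [8, 49]
enqueue(78): [8, 49, 78]
enqueue(35): [8, 49, 78, 35]
enqueue(93): [8, 49, 78, 35, 93]
enqueue(35): [8, 49, 78, 35, 93, 35]

Answer: 8 49 78 35 93 35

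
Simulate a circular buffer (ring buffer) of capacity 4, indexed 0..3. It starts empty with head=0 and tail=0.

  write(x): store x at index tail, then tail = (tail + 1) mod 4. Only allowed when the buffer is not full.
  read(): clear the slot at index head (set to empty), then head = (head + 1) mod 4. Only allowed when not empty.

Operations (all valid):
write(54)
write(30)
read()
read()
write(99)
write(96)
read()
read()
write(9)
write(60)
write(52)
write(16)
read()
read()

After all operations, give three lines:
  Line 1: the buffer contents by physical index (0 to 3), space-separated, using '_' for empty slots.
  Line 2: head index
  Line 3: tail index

Answer: _ _ 52 16
2
0

Derivation:
write(54): buf=[54 _ _ _], head=0, tail=1, size=1
write(30): buf=[54 30 _ _], head=0, tail=2, size=2
read(): buf=[_ 30 _ _], head=1, tail=2, size=1
read(): buf=[_ _ _ _], head=2, tail=2, size=0
write(99): buf=[_ _ 99 _], head=2, tail=3, size=1
write(96): buf=[_ _ 99 96], head=2, tail=0, size=2
read(): buf=[_ _ _ 96], head=3, tail=0, size=1
read(): buf=[_ _ _ _], head=0, tail=0, size=0
write(9): buf=[9 _ _ _], head=0, tail=1, size=1
write(60): buf=[9 60 _ _], head=0, tail=2, size=2
write(52): buf=[9 60 52 _], head=0, tail=3, size=3
write(16): buf=[9 60 52 16], head=0, tail=0, size=4
read(): buf=[_ 60 52 16], head=1, tail=0, size=3
read(): buf=[_ _ 52 16], head=2, tail=0, size=2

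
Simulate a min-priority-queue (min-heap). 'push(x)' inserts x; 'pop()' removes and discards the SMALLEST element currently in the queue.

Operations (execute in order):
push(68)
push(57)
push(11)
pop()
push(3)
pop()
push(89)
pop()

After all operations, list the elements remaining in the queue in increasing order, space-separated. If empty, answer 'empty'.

push(68): heap contents = [68]
push(57): heap contents = [57, 68]
push(11): heap contents = [11, 57, 68]
pop() → 11: heap contents = [57, 68]
push(3): heap contents = [3, 57, 68]
pop() → 3: heap contents = [57, 68]
push(89): heap contents = [57, 68, 89]
pop() → 57: heap contents = [68, 89]

Answer: 68 89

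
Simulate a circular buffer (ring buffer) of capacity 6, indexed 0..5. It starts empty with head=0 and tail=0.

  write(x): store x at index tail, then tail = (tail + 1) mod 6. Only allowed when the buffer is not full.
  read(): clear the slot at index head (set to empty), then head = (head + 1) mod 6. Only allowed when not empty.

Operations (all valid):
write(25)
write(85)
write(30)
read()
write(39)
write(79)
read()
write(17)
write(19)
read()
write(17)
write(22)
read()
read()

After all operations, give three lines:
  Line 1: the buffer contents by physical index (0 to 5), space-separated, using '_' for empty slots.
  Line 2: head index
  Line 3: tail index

write(25): buf=[25 _ _ _ _ _], head=0, tail=1, size=1
write(85): buf=[25 85 _ _ _ _], head=0, tail=2, size=2
write(30): buf=[25 85 30 _ _ _], head=0, tail=3, size=3
read(): buf=[_ 85 30 _ _ _], head=1, tail=3, size=2
write(39): buf=[_ 85 30 39 _ _], head=1, tail=4, size=3
write(79): buf=[_ 85 30 39 79 _], head=1, tail=5, size=4
read(): buf=[_ _ 30 39 79 _], head=2, tail=5, size=3
write(17): buf=[_ _ 30 39 79 17], head=2, tail=0, size=4
write(19): buf=[19 _ 30 39 79 17], head=2, tail=1, size=5
read(): buf=[19 _ _ 39 79 17], head=3, tail=1, size=4
write(17): buf=[19 17 _ 39 79 17], head=3, tail=2, size=5
write(22): buf=[19 17 22 39 79 17], head=3, tail=3, size=6
read(): buf=[19 17 22 _ 79 17], head=4, tail=3, size=5
read(): buf=[19 17 22 _ _ 17], head=5, tail=3, size=4

Answer: 19 17 22 _ _ 17
5
3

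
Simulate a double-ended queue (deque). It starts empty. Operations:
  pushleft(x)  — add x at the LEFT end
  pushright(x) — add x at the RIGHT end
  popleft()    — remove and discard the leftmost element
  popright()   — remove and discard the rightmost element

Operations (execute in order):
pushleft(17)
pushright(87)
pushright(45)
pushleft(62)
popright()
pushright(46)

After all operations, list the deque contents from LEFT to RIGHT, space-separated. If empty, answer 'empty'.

Answer: 62 17 87 46

Derivation:
pushleft(17): [17]
pushright(87): [17, 87]
pushright(45): [17, 87, 45]
pushleft(62): [62, 17, 87, 45]
popright(): [62, 17, 87]
pushright(46): [62, 17, 87, 46]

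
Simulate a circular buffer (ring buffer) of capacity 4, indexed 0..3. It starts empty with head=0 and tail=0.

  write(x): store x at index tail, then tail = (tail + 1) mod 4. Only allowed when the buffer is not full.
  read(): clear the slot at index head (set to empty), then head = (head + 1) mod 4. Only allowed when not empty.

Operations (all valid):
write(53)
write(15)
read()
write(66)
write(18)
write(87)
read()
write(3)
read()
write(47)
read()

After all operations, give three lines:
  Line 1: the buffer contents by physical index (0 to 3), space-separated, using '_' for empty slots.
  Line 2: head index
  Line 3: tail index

Answer: 87 3 47 _
0
3

Derivation:
write(53): buf=[53 _ _ _], head=0, tail=1, size=1
write(15): buf=[53 15 _ _], head=0, tail=2, size=2
read(): buf=[_ 15 _ _], head=1, tail=2, size=1
write(66): buf=[_ 15 66 _], head=1, tail=3, size=2
write(18): buf=[_ 15 66 18], head=1, tail=0, size=3
write(87): buf=[87 15 66 18], head=1, tail=1, size=4
read(): buf=[87 _ 66 18], head=2, tail=1, size=3
write(3): buf=[87 3 66 18], head=2, tail=2, size=4
read(): buf=[87 3 _ 18], head=3, tail=2, size=3
write(47): buf=[87 3 47 18], head=3, tail=3, size=4
read(): buf=[87 3 47 _], head=0, tail=3, size=3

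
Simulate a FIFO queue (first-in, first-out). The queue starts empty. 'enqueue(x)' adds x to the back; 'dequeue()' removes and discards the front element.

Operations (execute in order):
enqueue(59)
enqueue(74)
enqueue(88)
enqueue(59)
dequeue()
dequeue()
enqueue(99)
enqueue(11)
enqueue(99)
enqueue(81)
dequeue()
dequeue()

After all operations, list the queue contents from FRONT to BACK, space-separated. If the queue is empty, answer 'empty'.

enqueue(59): [59]
enqueue(74): [59, 74]
enqueue(88): [59, 74, 88]
enqueue(59): [59, 74, 88, 59]
dequeue(): [74, 88, 59]
dequeue(): [88, 59]
enqueue(99): [88, 59, 99]
enqueue(11): [88, 59, 99, 11]
enqueue(99): [88, 59, 99, 11, 99]
enqueue(81): [88, 59, 99, 11, 99, 81]
dequeue(): [59, 99, 11, 99, 81]
dequeue(): [99, 11, 99, 81]

Answer: 99 11 99 81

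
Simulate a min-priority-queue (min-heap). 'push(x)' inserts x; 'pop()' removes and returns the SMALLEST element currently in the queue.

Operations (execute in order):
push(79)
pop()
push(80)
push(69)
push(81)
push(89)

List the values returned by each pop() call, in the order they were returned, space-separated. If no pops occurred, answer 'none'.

Answer: 79

Derivation:
push(79): heap contents = [79]
pop() → 79: heap contents = []
push(80): heap contents = [80]
push(69): heap contents = [69, 80]
push(81): heap contents = [69, 80, 81]
push(89): heap contents = [69, 80, 81, 89]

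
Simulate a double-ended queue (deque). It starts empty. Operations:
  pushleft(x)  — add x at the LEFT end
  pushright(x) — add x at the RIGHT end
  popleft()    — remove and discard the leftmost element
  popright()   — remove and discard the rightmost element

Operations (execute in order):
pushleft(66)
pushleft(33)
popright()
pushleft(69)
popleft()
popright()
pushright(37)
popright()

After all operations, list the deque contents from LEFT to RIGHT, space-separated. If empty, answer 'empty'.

pushleft(66): [66]
pushleft(33): [33, 66]
popright(): [33]
pushleft(69): [69, 33]
popleft(): [33]
popright(): []
pushright(37): [37]
popright(): []

Answer: empty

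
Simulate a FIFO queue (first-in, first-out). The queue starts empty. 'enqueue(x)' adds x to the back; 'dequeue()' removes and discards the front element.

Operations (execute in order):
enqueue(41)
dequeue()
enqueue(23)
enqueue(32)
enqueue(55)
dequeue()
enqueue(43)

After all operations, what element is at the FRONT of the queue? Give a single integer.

Answer: 32

Derivation:
enqueue(41): queue = [41]
dequeue(): queue = []
enqueue(23): queue = [23]
enqueue(32): queue = [23, 32]
enqueue(55): queue = [23, 32, 55]
dequeue(): queue = [32, 55]
enqueue(43): queue = [32, 55, 43]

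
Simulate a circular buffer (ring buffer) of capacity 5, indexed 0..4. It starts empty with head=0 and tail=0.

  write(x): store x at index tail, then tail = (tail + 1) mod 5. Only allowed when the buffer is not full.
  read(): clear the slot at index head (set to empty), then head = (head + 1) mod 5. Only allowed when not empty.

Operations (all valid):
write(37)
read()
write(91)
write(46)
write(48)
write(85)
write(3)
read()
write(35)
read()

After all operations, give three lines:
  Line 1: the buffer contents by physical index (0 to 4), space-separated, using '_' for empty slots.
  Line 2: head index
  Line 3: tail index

write(37): buf=[37 _ _ _ _], head=0, tail=1, size=1
read(): buf=[_ _ _ _ _], head=1, tail=1, size=0
write(91): buf=[_ 91 _ _ _], head=1, tail=2, size=1
write(46): buf=[_ 91 46 _ _], head=1, tail=3, size=2
write(48): buf=[_ 91 46 48 _], head=1, tail=4, size=3
write(85): buf=[_ 91 46 48 85], head=1, tail=0, size=4
write(3): buf=[3 91 46 48 85], head=1, tail=1, size=5
read(): buf=[3 _ 46 48 85], head=2, tail=1, size=4
write(35): buf=[3 35 46 48 85], head=2, tail=2, size=5
read(): buf=[3 35 _ 48 85], head=3, tail=2, size=4

Answer: 3 35 _ 48 85
3
2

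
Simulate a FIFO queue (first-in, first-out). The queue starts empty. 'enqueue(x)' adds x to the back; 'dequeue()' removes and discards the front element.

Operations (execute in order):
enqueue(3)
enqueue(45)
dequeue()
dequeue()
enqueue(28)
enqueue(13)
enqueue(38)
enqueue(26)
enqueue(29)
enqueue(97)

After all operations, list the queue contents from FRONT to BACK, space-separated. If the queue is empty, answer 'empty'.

enqueue(3): [3]
enqueue(45): [3, 45]
dequeue(): [45]
dequeue(): []
enqueue(28): [28]
enqueue(13): [28, 13]
enqueue(38): [28, 13, 38]
enqueue(26): [28, 13, 38, 26]
enqueue(29): [28, 13, 38, 26, 29]
enqueue(97): [28, 13, 38, 26, 29, 97]

Answer: 28 13 38 26 29 97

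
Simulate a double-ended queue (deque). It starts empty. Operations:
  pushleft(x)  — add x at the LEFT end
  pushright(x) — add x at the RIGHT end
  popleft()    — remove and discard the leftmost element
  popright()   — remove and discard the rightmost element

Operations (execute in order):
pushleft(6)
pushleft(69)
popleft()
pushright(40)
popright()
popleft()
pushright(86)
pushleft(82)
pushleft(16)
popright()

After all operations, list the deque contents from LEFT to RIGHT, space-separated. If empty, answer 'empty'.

Answer: 16 82

Derivation:
pushleft(6): [6]
pushleft(69): [69, 6]
popleft(): [6]
pushright(40): [6, 40]
popright(): [6]
popleft(): []
pushright(86): [86]
pushleft(82): [82, 86]
pushleft(16): [16, 82, 86]
popright(): [16, 82]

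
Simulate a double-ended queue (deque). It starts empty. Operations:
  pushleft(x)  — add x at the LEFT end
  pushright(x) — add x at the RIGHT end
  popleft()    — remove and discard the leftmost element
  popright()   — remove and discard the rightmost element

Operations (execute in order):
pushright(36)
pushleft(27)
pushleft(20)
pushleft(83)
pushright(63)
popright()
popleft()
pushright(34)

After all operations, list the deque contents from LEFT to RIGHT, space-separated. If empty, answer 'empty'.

pushright(36): [36]
pushleft(27): [27, 36]
pushleft(20): [20, 27, 36]
pushleft(83): [83, 20, 27, 36]
pushright(63): [83, 20, 27, 36, 63]
popright(): [83, 20, 27, 36]
popleft(): [20, 27, 36]
pushright(34): [20, 27, 36, 34]

Answer: 20 27 36 34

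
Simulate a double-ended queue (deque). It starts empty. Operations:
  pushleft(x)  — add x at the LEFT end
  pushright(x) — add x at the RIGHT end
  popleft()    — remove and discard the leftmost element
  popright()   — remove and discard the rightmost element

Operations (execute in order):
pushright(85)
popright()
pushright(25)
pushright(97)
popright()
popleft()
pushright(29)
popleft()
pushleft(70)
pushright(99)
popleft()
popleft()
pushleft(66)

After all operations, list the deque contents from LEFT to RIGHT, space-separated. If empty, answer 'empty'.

Answer: 66

Derivation:
pushright(85): [85]
popright(): []
pushright(25): [25]
pushright(97): [25, 97]
popright(): [25]
popleft(): []
pushright(29): [29]
popleft(): []
pushleft(70): [70]
pushright(99): [70, 99]
popleft(): [99]
popleft(): []
pushleft(66): [66]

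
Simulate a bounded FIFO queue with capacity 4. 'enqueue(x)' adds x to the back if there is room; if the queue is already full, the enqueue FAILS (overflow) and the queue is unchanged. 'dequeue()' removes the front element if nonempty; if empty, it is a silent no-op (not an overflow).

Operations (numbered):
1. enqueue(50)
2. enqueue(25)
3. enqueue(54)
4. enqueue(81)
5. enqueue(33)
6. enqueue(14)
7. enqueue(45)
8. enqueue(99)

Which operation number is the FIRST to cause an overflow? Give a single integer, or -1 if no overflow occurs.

Answer: 5

Derivation:
1. enqueue(50): size=1
2. enqueue(25): size=2
3. enqueue(54): size=3
4. enqueue(81): size=4
5. enqueue(33): size=4=cap → OVERFLOW (fail)
6. enqueue(14): size=4=cap → OVERFLOW (fail)
7. enqueue(45): size=4=cap → OVERFLOW (fail)
8. enqueue(99): size=4=cap → OVERFLOW (fail)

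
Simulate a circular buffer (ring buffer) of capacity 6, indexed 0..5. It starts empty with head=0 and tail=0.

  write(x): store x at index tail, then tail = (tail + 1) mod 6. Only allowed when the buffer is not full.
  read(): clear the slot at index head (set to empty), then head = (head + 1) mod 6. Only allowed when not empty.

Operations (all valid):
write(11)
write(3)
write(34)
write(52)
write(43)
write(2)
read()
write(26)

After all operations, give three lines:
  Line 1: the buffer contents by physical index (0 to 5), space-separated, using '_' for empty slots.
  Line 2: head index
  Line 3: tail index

write(11): buf=[11 _ _ _ _ _], head=0, tail=1, size=1
write(3): buf=[11 3 _ _ _ _], head=0, tail=2, size=2
write(34): buf=[11 3 34 _ _ _], head=0, tail=3, size=3
write(52): buf=[11 3 34 52 _ _], head=0, tail=4, size=4
write(43): buf=[11 3 34 52 43 _], head=0, tail=5, size=5
write(2): buf=[11 3 34 52 43 2], head=0, tail=0, size=6
read(): buf=[_ 3 34 52 43 2], head=1, tail=0, size=5
write(26): buf=[26 3 34 52 43 2], head=1, tail=1, size=6

Answer: 26 3 34 52 43 2
1
1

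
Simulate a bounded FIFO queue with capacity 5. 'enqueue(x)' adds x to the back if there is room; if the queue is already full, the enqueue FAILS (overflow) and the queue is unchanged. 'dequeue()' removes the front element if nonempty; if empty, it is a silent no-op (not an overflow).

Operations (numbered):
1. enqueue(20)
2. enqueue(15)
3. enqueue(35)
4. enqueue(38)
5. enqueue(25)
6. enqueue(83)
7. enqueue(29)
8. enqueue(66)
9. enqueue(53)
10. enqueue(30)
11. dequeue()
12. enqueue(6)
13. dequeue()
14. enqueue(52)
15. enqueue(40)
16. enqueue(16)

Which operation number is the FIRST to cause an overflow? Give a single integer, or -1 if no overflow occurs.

Answer: 6

Derivation:
1. enqueue(20): size=1
2. enqueue(15): size=2
3. enqueue(35): size=3
4. enqueue(38): size=4
5. enqueue(25): size=5
6. enqueue(83): size=5=cap → OVERFLOW (fail)
7. enqueue(29): size=5=cap → OVERFLOW (fail)
8. enqueue(66): size=5=cap → OVERFLOW (fail)
9. enqueue(53): size=5=cap → OVERFLOW (fail)
10. enqueue(30): size=5=cap → OVERFLOW (fail)
11. dequeue(): size=4
12. enqueue(6): size=5
13. dequeue(): size=4
14. enqueue(52): size=5
15. enqueue(40): size=5=cap → OVERFLOW (fail)
16. enqueue(16): size=5=cap → OVERFLOW (fail)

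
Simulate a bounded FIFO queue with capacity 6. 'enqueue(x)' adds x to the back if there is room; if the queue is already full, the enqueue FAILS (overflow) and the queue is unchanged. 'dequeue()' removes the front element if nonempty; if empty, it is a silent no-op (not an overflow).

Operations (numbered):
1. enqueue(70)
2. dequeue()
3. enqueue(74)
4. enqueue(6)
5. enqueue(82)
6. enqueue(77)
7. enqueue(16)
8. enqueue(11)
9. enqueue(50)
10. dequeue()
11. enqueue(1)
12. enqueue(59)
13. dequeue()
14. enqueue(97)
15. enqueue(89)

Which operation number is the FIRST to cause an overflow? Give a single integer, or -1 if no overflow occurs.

1. enqueue(70): size=1
2. dequeue(): size=0
3. enqueue(74): size=1
4. enqueue(6): size=2
5. enqueue(82): size=3
6. enqueue(77): size=4
7. enqueue(16): size=5
8. enqueue(11): size=6
9. enqueue(50): size=6=cap → OVERFLOW (fail)
10. dequeue(): size=5
11. enqueue(1): size=6
12. enqueue(59): size=6=cap → OVERFLOW (fail)
13. dequeue(): size=5
14. enqueue(97): size=6
15. enqueue(89): size=6=cap → OVERFLOW (fail)

Answer: 9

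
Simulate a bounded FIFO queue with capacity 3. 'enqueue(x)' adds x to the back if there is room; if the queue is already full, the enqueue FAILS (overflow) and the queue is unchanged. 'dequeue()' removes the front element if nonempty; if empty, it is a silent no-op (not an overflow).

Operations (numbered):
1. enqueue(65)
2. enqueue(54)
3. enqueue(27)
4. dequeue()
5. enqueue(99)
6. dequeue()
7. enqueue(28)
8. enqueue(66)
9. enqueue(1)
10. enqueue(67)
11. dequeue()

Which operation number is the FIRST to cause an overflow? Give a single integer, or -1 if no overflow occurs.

1. enqueue(65): size=1
2. enqueue(54): size=2
3. enqueue(27): size=3
4. dequeue(): size=2
5. enqueue(99): size=3
6. dequeue(): size=2
7. enqueue(28): size=3
8. enqueue(66): size=3=cap → OVERFLOW (fail)
9. enqueue(1): size=3=cap → OVERFLOW (fail)
10. enqueue(67): size=3=cap → OVERFLOW (fail)
11. dequeue(): size=2

Answer: 8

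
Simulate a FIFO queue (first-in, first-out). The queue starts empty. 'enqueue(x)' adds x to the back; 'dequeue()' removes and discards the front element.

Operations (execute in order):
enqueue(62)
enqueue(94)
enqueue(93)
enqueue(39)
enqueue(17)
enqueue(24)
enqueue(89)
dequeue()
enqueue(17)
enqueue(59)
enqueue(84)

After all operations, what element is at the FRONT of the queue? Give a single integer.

enqueue(62): queue = [62]
enqueue(94): queue = [62, 94]
enqueue(93): queue = [62, 94, 93]
enqueue(39): queue = [62, 94, 93, 39]
enqueue(17): queue = [62, 94, 93, 39, 17]
enqueue(24): queue = [62, 94, 93, 39, 17, 24]
enqueue(89): queue = [62, 94, 93, 39, 17, 24, 89]
dequeue(): queue = [94, 93, 39, 17, 24, 89]
enqueue(17): queue = [94, 93, 39, 17, 24, 89, 17]
enqueue(59): queue = [94, 93, 39, 17, 24, 89, 17, 59]
enqueue(84): queue = [94, 93, 39, 17, 24, 89, 17, 59, 84]

Answer: 94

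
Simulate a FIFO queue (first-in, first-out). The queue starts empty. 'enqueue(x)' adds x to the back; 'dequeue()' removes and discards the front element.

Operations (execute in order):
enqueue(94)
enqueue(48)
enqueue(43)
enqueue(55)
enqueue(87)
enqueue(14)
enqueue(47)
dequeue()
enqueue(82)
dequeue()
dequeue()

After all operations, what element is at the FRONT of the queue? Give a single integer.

enqueue(94): queue = [94]
enqueue(48): queue = [94, 48]
enqueue(43): queue = [94, 48, 43]
enqueue(55): queue = [94, 48, 43, 55]
enqueue(87): queue = [94, 48, 43, 55, 87]
enqueue(14): queue = [94, 48, 43, 55, 87, 14]
enqueue(47): queue = [94, 48, 43, 55, 87, 14, 47]
dequeue(): queue = [48, 43, 55, 87, 14, 47]
enqueue(82): queue = [48, 43, 55, 87, 14, 47, 82]
dequeue(): queue = [43, 55, 87, 14, 47, 82]
dequeue(): queue = [55, 87, 14, 47, 82]

Answer: 55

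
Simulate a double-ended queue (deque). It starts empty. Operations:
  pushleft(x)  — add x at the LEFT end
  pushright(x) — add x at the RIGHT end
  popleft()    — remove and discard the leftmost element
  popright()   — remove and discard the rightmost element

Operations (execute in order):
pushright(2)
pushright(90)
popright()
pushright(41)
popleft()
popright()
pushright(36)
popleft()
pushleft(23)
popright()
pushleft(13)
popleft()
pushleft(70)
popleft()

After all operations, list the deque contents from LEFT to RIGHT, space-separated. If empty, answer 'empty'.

pushright(2): [2]
pushright(90): [2, 90]
popright(): [2]
pushright(41): [2, 41]
popleft(): [41]
popright(): []
pushright(36): [36]
popleft(): []
pushleft(23): [23]
popright(): []
pushleft(13): [13]
popleft(): []
pushleft(70): [70]
popleft(): []

Answer: empty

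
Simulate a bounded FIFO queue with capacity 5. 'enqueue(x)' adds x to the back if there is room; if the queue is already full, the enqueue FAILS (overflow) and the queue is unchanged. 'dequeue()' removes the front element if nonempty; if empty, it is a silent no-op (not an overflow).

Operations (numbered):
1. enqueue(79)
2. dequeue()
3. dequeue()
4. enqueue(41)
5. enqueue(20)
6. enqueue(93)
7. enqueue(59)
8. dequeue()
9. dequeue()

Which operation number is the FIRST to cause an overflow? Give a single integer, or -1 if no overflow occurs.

1. enqueue(79): size=1
2. dequeue(): size=0
3. dequeue(): empty, no-op, size=0
4. enqueue(41): size=1
5. enqueue(20): size=2
6. enqueue(93): size=3
7. enqueue(59): size=4
8. dequeue(): size=3
9. dequeue(): size=2

Answer: -1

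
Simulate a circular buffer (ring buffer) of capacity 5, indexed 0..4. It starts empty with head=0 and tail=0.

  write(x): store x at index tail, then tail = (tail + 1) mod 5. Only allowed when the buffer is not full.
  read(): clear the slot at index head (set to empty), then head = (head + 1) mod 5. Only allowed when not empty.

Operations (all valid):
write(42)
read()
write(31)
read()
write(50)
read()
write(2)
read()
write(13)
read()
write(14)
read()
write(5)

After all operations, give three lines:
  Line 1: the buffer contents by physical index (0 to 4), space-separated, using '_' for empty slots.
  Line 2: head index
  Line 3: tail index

Answer: _ 5 _ _ _
1
2

Derivation:
write(42): buf=[42 _ _ _ _], head=0, tail=1, size=1
read(): buf=[_ _ _ _ _], head=1, tail=1, size=0
write(31): buf=[_ 31 _ _ _], head=1, tail=2, size=1
read(): buf=[_ _ _ _ _], head=2, tail=2, size=0
write(50): buf=[_ _ 50 _ _], head=2, tail=3, size=1
read(): buf=[_ _ _ _ _], head=3, tail=3, size=0
write(2): buf=[_ _ _ 2 _], head=3, tail=4, size=1
read(): buf=[_ _ _ _ _], head=4, tail=4, size=0
write(13): buf=[_ _ _ _ 13], head=4, tail=0, size=1
read(): buf=[_ _ _ _ _], head=0, tail=0, size=0
write(14): buf=[14 _ _ _ _], head=0, tail=1, size=1
read(): buf=[_ _ _ _ _], head=1, tail=1, size=0
write(5): buf=[_ 5 _ _ _], head=1, tail=2, size=1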